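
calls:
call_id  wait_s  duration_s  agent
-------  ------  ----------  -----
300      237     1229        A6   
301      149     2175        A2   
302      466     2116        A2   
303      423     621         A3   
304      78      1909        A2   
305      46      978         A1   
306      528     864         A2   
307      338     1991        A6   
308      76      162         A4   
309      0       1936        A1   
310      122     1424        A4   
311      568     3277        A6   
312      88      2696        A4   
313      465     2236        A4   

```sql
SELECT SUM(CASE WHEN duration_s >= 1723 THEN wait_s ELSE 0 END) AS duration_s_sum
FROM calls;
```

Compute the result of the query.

call_id=300: ✗
call_id=301: ✓ → 149
call_id=302: ✓ → 466
call_id=303: ✗
call_id=304: ✓ → 78
call_id=305: ✗
call_id=306: ✗
call_id=307: ✓ → 338
call_id=308: ✗
call_id=309: ✓ → 0
call_id=310: ✗
call_id=311: ✓ → 568
call_id=312: ✓ → 88
call_id=313: ✓ → 465
duration_s_sum = 149 + 466 + 78 + 338 + 568 + 88 + 465 = 2152

2152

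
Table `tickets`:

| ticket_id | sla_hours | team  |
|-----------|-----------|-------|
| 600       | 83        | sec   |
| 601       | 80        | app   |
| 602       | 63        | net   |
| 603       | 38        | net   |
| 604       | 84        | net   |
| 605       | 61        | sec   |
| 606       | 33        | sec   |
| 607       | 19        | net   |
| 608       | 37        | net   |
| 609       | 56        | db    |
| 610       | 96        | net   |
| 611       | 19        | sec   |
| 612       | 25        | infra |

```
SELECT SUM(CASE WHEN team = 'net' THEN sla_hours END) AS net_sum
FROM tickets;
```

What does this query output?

ticket_id=600: ✗
ticket_id=601: ✗
ticket_id=602: ✓ → 63
ticket_id=603: ✓ → 38
ticket_id=604: ✓ → 84
ticket_id=605: ✗
ticket_id=606: ✗
ticket_id=607: ✓ → 19
ticket_id=608: ✓ → 37
ticket_id=609: ✗
ticket_id=610: ✓ → 96
ticket_id=611: ✗
ticket_id=612: ✗
net_sum = 63 + 38 + 84 + 19 + 37 + 96 = 337

337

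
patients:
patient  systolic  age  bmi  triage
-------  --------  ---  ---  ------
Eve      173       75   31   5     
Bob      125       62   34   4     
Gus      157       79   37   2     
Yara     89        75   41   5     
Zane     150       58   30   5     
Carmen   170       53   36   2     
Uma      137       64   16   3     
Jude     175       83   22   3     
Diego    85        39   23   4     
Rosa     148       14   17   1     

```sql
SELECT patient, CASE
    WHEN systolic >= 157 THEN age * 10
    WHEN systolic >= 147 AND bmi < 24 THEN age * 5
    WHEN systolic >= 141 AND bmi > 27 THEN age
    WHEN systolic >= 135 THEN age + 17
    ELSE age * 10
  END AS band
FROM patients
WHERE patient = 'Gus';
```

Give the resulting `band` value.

790

patient = Gus: systolic=157, age=79, bmi=37, triage=2.
systolic >= 157 → true → 790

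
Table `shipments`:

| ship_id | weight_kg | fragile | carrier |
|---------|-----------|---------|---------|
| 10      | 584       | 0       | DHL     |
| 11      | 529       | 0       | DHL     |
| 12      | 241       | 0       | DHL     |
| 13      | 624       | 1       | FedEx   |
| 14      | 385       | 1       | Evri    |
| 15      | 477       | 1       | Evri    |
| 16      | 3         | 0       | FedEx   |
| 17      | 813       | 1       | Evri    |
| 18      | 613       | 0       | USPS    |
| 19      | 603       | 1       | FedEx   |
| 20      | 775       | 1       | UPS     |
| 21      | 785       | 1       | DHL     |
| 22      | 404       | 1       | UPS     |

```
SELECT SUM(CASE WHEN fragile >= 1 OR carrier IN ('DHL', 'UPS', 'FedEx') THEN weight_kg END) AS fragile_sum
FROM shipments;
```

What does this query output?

ship_id=10: ✓ → 584
ship_id=11: ✓ → 529
ship_id=12: ✓ → 241
ship_id=13: ✓ → 624
ship_id=14: ✓ → 385
ship_id=15: ✓ → 477
ship_id=16: ✓ → 3
ship_id=17: ✓ → 813
ship_id=18: ✗
ship_id=19: ✓ → 603
ship_id=20: ✓ → 775
ship_id=21: ✓ → 785
ship_id=22: ✓ → 404
fragile_sum = 584 + 529 + 241 + 624 + 385 + 477 + 3 + 813 + 603 + 775 + 785 + 404 = 6223

6223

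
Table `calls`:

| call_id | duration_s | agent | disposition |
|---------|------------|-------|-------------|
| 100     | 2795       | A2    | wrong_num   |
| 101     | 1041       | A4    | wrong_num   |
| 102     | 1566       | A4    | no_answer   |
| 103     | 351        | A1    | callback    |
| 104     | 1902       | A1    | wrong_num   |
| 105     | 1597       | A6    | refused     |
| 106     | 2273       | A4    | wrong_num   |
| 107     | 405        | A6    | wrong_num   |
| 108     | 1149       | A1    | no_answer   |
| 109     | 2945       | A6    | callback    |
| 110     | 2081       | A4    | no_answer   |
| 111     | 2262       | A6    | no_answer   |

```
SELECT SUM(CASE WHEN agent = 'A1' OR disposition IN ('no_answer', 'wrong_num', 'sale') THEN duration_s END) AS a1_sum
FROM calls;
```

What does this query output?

call_id=100: ✓ → 2795
call_id=101: ✓ → 1041
call_id=102: ✓ → 1566
call_id=103: ✓ → 351
call_id=104: ✓ → 1902
call_id=105: ✗
call_id=106: ✓ → 2273
call_id=107: ✓ → 405
call_id=108: ✓ → 1149
call_id=109: ✗
call_id=110: ✓ → 2081
call_id=111: ✓ → 2262
a1_sum = 2795 + 1041 + 1566 + 351 + 1902 + 2273 + 405 + 1149 + 2081 + 2262 = 15825

15825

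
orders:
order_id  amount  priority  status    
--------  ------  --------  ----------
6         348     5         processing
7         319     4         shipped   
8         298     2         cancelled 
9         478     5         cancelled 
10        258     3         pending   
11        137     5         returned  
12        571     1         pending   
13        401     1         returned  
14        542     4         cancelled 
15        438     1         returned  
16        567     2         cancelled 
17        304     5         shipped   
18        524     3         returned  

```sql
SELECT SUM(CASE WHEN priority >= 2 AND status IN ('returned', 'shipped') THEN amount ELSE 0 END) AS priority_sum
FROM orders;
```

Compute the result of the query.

order_id=6: ✗
order_id=7: ✓ → 319
order_id=8: ✗
order_id=9: ✗
order_id=10: ✗
order_id=11: ✓ → 137
order_id=12: ✗
order_id=13: ✗
order_id=14: ✗
order_id=15: ✗
order_id=16: ✗
order_id=17: ✓ → 304
order_id=18: ✓ → 524
priority_sum = 319 + 137 + 304 + 524 = 1284

1284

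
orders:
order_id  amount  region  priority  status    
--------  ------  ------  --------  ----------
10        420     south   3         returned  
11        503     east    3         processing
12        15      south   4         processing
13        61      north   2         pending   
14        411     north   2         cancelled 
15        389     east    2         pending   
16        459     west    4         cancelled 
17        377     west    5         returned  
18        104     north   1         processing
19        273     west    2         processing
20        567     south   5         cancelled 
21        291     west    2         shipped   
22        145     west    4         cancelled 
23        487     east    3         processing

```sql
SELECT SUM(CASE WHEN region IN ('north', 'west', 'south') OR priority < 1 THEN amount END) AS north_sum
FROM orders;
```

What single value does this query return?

3123

order_id=10: ✓ → 420
order_id=11: ✗
order_id=12: ✓ → 15
order_id=13: ✓ → 61
order_id=14: ✓ → 411
order_id=15: ✗
order_id=16: ✓ → 459
order_id=17: ✓ → 377
order_id=18: ✓ → 104
order_id=19: ✓ → 273
order_id=20: ✓ → 567
order_id=21: ✓ → 291
order_id=22: ✓ → 145
order_id=23: ✗
north_sum = 420 + 15 + 61 + 411 + 459 + 377 + 104 + 273 + 567 + 291 + 145 = 3123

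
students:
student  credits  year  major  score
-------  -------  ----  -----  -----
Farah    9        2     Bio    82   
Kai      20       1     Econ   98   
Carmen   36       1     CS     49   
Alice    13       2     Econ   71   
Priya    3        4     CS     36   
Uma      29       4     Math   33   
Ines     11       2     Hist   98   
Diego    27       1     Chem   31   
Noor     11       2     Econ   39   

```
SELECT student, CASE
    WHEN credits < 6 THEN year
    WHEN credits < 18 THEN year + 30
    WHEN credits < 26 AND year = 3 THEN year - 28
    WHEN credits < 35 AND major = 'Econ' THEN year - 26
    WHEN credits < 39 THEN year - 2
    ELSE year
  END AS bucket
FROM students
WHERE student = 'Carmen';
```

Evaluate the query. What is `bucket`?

-1

student = Carmen: credits=36, year=1, major=CS, score=49.
credits < 6 → false
credits < 18 → false
credits < 26 AND year = 3 → false
credits < 35 AND major = 'Econ' → false
credits < 39 → true → -1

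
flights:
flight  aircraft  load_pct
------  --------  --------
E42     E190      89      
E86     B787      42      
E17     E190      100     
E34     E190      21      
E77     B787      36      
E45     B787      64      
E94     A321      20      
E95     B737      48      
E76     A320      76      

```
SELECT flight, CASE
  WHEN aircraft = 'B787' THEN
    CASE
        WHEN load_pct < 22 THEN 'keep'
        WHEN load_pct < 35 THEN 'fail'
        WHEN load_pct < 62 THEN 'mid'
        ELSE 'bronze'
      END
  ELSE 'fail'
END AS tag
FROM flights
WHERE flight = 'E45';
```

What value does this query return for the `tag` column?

flight = E45: aircraft=B787, load_pct=64.
aircraft='B787' → inner[ELSE] → bronze

bronze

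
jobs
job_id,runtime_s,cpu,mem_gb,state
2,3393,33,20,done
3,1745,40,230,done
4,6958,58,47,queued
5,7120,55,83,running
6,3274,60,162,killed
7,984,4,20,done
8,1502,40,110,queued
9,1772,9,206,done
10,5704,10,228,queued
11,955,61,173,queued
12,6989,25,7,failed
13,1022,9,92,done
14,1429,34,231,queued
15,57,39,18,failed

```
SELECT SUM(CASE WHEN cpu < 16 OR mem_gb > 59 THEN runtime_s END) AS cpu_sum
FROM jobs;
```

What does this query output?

25507

job_id=2: ✗
job_id=3: ✓ → 1745
job_id=4: ✗
job_id=5: ✓ → 7120
job_id=6: ✓ → 3274
job_id=7: ✓ → 984
job_id=8: ✓ → 1502
job_id=9: ✓ → 1772
job_id=10: ✓ → 5704
job_id=11: ✓ → 955
job_id=12: ✗
job_id=13: ✓ → 1022
job_id=14: ✓ → 1429
job_id=15: ✗
cpu_sum = 1745 + 7120 + 3274 + 984 + 1502 + 1772 + 5704 + 955 + 1022 + 1429 = 25507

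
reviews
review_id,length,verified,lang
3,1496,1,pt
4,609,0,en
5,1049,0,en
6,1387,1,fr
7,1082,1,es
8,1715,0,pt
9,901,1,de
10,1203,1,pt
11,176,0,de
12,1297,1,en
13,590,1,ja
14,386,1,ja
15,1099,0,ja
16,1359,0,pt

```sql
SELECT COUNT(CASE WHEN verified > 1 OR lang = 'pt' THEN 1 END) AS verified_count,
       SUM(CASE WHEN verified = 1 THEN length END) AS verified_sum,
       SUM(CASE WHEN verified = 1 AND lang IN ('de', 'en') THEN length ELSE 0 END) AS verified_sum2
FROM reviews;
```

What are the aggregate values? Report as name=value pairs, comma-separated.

verified_count=4, verified_sum=8342, verified_sum2=2198

[verified_count: verified > 1 OR lang = 'pt']
review_id=3: ✓ → 1
review_id=4: ✗
review_id=5: ✗
review_id=6: ✗
review_id=7: ✗
review_id=8: ✓ → 1
review_id=9: ✗
review_id=10: ✓ → 1
review_id=11: ✗
review_id=12: ✗
review_id=13: ✗
review_id=14: ✗
review_id=15: ✗
review_id=16: ✓ → 1
verified_count = COUNT(1, 1, 1, 1) = 4
—
[verified_sum: verified = 1]
review_id=3: ✓ → 1496
review_id=4: ✗
review_id=5: ✗
review_id=6: ✓ → 1387
review_id=7: ✓ → 1082
review_id=8: ✗
review_id=9: ✓ → 901
review_id=10: ✓ → 1203
review_id=11: ✗
review_id=12: ✓ → 1297
review_id=13: ✓ → 590
review_id=14: ✓ → 386
review_id=15: ✗
review_id=16: ✗
verified_sum = 1496 + 1387 + 1082 + 901 + 1203 + 1297 + 590 + 386 = 8342
—
[verified_sum2: verified = 1 AND lang IN ('de', 'en')]
review_id=3: ✗
review_id=4: ✗
review_id=5: ✗
review_id=6: ✗
review_id=7: ✗
review_id=8: ✗
review_id=9: ✓ → 901
review_id=10: ✗
review_id=11: ✗
review_id=12: ✓ → 1297
review_id=13: ✗
review_id=14: ✗
review_id=15: ✗
review_id=16: ✗
verified_sum2 = 901 + 1297 = 2198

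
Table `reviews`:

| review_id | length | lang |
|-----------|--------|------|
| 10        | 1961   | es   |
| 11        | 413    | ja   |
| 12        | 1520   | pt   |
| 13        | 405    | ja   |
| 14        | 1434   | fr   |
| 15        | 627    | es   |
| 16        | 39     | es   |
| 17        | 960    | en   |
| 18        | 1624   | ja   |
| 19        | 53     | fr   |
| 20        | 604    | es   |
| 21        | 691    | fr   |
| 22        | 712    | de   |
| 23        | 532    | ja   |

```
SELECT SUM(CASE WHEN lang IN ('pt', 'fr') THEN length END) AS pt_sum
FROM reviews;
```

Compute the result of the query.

review_id=10: ✗
review_id=11: ✗
review_id=12: ✓ → 1520
review_id=13: ✗
review_id=14: ✓ → 1434
review_id=15: ✗
review_id=16: ✗
review_id=17: ✗
review_id=18: ✗
review_id=19: ✓ → 53
review_id=20: ✗
review_id=21: ✓ → 691
review_id=22: ✗
review_id=23: ✗
pt_sum = 1520 + 1434 + 53 + 691 = 3698

3698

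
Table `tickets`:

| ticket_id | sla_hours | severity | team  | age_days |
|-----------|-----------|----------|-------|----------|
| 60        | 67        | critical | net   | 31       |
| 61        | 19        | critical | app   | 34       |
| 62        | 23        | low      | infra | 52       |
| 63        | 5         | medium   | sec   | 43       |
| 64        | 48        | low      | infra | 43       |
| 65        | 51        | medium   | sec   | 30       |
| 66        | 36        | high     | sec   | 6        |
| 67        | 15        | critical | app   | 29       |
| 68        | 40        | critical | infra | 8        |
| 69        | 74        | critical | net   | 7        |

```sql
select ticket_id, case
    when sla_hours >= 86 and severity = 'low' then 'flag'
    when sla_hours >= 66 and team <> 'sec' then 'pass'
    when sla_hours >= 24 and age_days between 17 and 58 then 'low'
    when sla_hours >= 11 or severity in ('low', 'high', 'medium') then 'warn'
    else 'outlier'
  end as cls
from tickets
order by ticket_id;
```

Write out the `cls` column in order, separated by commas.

pass, warn, warn, warn, low, low, warn, warn, warn, pass

ticket_id=60: sla_hours >= 66 and team <> 'sec' → pass
ticket_id=61: sla_hours >= 11 or severity in ('low', 'high', 'medium') → warn
ticket_id=62: sla_hours >= 11 or severity in ('low', 'high', 'medium') → warn
ticket_id=63: sla_hours >= 11 or severity in ('low', 'high', 'medium') → warn
ticket_id=64: sla_hours >= 24 and age_days between 17 and 58 → low
ticket_id=65: sla_hours >= 24 and age_days between 17 and 58 → low
ticket_id=66: sla_hours >= 11 or severity in ('low', 'high', 'medium') → warn
ticket_id=67: sla_hours >= 11 or severity in ('low', 'high', 'medium') → warn
ticket_id=68: sla_hours >= 11 or severity in ('low', 'high', 'medium') → warn
ticket_id=69: sla_hours >= 66 and team <> 'sec' → pass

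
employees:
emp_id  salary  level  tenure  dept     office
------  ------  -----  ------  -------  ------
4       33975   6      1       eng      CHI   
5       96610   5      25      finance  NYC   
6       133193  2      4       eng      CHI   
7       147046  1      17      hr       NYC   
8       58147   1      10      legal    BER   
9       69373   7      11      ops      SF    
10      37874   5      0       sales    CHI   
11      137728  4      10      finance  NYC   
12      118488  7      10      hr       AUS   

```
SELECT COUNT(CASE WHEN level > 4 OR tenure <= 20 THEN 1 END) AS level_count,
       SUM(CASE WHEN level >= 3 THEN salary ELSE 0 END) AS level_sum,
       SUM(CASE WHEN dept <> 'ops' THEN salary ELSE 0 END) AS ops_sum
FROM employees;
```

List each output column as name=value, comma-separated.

[level_count: level > 4 OR tenure <= 20]
emp_id=4: ✓ → 1
emp_id=5: ✓ → 1
emp_id=6: ✓ → 1
emp_id=7: ✓ → 1
emp_id=8: ✓ → 1
emp_id=9: ✓ → 1
emp_id=10: ✓ → 1
emp_id=11: ✓ → 1
emp_id=12: ✓ → 1
level_count = COUNT(1, 1, 1, 1, 1, 1, 1, 1, 1) = 9
—
[level_sum: level >= 3]
emp_id=4: ✓ → 33975
emp_id=5: ✓ → 96610
emp_id=6: ✗
emp_id=7: ✗
emp_id=8: ✗
emp_id=9: ✓ → 69373
emp_id=10: ✓ → 37874
emp_id=11: ✓ → 137728
emp_id=12: ✓ → 118488
level_sum = 33975 + 96610 + 69373 + 37874 + 137728 + 118488 = 494048
—
[ops_sum: dept <> 'ops']
emp_id=4: ✓ → 33975
emp_id=5: ✓ → 96610
emp_id=6: ✓ → 133193
emp_id=7: ✓ → 147046
emp_id=8: ✓ → 58147
emp_id=9: ✗
emp_id=10: ✓ → 37874
emp_id=11: ✓ → 137728
emp_id=12: ✓ → 118488
ops_sum = 33975 + 96610 + 133193 + 147046 + 58147 + 37874 + 137728 + 118488 = 763061

level_count=9, level_sum=494048, ops_sum=763061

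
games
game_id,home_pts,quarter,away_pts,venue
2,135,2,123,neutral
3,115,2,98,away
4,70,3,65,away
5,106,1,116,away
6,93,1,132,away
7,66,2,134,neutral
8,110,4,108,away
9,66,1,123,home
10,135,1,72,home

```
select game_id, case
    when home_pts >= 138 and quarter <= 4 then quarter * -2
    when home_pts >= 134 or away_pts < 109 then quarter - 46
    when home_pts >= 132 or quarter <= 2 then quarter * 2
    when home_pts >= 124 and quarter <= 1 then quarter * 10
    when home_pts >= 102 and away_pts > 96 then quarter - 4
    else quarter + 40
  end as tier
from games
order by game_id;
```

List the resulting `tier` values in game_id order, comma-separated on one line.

-44, -44, -43, 2, 2, 4, -42, 2, -45

game_id=2: home_pts >= 134 or away_pts < 109 → -44
game_id=3: home_pts >= 134 or away_pts < 109 → -44
game_id=4: home_pts >= 134 or away_pts < 109 → -43
game_id=5: home_pts >= 132 or quarter <= 2 → 2
game_id=6: home_pts >= 132 or quarter <= 2 → 2
game_id=7: home_pts >= 132 or quarter <= 2 → 4
game_id=8: home_pts >= 134 or away_pts < 109 → -42
game_id=9: home_pts >= 132 or quarter <= 2 → 2
game_id=10: home_pts >= 134 or away_pts < 109 → -45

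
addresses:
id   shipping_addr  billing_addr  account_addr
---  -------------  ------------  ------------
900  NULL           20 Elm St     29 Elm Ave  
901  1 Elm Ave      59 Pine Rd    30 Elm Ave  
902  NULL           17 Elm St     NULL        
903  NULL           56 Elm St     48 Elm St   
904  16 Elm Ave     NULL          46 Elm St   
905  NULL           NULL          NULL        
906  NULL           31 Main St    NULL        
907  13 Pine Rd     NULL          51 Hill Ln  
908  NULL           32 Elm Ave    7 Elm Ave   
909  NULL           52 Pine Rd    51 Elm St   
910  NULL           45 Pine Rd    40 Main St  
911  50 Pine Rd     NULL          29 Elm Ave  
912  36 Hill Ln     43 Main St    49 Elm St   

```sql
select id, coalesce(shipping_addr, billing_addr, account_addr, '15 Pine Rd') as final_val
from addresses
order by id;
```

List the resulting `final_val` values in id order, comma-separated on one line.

20 Elm St, 1 Elm Ave, 17 Elm St, 56 Elm St, 16 Elm Ave, 15 Pine Rd, 31 Main St, 13 Pine Rd, 32 Elm Ave, 52 Pine Rd, 45 Pine Rd, 50 Pine Rd, 36 Hill Ln

id=900: shipping_addr=NULL, billing_addr=20 Elm St → 20 Elm St
id=901: shipping_addr=1 Elm Ave → 1 Elm Ave
id=902: shipping_addr=NULL, billing_addr=17 Elm St → 17 Elm St
id=903: shipping_addr=NULL, billing_addr=56 Elm St → 56 Elm St
id=904: shipping_addr=16 Elm Ave → 16 Elm Ave
id=905: shipping_addr=NULL, billing_addr=NULL, account_addr=NULL, → literal 15 Pine Rd → 15 Pine Rd
id=906: shipping_addr=NULL, billing_addr=31 Main St → 31 Main St
id=907: shipping_addr=13 Pine Rd → 13 Pine Rd
id=908: shipping_addr=NULL, billing_addr=32 Elm Ave → 32 Elm Ave
id=909: shipping_addr=NULL, billing_addr=52 Pine Rd → 52 Pine Rd
id=910: shipping_addr=NULL, billing_addr=45 Pine Rd → 45 Pine Rd
id=911: shipping_addr=50 Pine Rd → 50 Pine Rd
id=912: shipping_addr=36 Hill Ln → 36 Hill Ln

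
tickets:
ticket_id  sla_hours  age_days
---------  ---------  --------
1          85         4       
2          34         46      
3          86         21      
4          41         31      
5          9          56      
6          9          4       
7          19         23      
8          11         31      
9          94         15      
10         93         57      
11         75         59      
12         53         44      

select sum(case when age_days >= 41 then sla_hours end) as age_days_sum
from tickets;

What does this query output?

ticket_id=1: ✗
ticket_id=2: ✓ → 34
ticket_id=3: ✗
ticket_id=4: ✗
ticket_id=5: ✓ → 9
ticket_id=6: ✗
ticket_id=7: ✗
ticket_id=8: ✗
ticket_id=9: ✗
ticket_id=10: ✓ → 93
ticket_id=11: ✓ → 75
ticket_id=12: ✓ → 53
age_days_sum = 34 + 9 + 93 + 75 + 53 = 264

264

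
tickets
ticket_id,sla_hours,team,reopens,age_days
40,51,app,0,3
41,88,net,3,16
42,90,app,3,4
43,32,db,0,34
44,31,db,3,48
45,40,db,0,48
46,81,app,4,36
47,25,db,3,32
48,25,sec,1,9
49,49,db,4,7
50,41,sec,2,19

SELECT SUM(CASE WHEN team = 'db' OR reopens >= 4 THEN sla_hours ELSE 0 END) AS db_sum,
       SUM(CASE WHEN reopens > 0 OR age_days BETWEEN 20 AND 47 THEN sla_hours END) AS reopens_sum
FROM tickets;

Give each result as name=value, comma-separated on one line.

[db_sum: team = 'db' OR reopens >= 4]
ticket_id=40: ✗
ticket_id=41: ✗
ticket_id=42: ✗
ticket_id=43: ✓ → 32
ticket_id=44: ✓ → 31
ticket_id=45: ✓ → 40
ticket_id=46: ✓ → 81
ticket_id=47: ✓ → 25
ticket_id=48: ✗
ticket_id=49: ✓ → 49
ticket_id=50: ✗
db_sum = 32 + 31 + 40 + 81 + 25 + 49 = 258
—
[reopens_sum: reopens > 0 OR age_days BETWEEN 20 AND 47]
ticket_id=40: ✗
ticket_id=41: ✓ → 88
ticket_id=42: ✓ → 90
ticket_id=43: ✓ → 32
ticket_id=44: ✓ → 31
ticket_id=45: ✗
ticket_id=46: ✓ → 81
ticket_id=47: ✓ → 25
ticket_id=48: ✓ → 25
ticket_id=49: ✓ → 49
ticket_id=50: ✓ → 41
reopens_sum = 88 + 90 + 32 + 31 + 81 + 25 + 25 + 49 + 41 = 462

db_sum=258, reopens_sum=462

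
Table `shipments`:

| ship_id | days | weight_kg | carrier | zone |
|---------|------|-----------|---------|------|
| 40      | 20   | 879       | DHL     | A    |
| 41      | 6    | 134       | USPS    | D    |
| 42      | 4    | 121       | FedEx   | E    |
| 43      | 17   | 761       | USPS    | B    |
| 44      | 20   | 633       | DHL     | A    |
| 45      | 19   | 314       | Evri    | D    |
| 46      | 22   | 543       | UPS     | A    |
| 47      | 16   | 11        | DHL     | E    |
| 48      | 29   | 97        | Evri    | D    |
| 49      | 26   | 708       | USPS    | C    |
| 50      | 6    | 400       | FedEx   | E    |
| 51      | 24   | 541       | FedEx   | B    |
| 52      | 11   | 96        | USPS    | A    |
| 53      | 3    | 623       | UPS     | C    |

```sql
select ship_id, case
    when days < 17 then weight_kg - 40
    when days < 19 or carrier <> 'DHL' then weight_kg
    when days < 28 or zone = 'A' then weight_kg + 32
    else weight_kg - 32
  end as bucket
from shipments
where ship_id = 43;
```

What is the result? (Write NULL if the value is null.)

ship_id = 43: days=17, weight_kg=761, carrier=USPS, zone=B.
days < 17 → false
days < 19 or carrier <> 'DHL' → true → 761

761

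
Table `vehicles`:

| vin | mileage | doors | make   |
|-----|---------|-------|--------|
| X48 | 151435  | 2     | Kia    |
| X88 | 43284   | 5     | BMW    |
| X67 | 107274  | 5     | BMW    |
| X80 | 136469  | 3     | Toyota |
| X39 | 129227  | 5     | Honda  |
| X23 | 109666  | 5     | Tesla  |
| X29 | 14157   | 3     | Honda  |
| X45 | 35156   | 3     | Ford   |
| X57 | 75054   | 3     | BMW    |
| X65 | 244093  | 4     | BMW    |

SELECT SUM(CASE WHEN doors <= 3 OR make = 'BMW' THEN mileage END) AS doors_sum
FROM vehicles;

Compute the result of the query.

vin=X48: ✓ → 151435
vin=X88: ✓ → 43284
vin=X67: ✓ → 107274
vin=X80: ✓ → 136469
vin=X39: ✗
vin=X23: ✗
vin=X29: ✓ → 14157
vin=X45: ✓ → 35156
vin=X57: ✓ → 75054
vin=X65: ✓ → 244093
doors_sum = 151435 + 43284 + 107274 + 136469 + 14157 + 35156 + 75054 + 244093 = 806922

806922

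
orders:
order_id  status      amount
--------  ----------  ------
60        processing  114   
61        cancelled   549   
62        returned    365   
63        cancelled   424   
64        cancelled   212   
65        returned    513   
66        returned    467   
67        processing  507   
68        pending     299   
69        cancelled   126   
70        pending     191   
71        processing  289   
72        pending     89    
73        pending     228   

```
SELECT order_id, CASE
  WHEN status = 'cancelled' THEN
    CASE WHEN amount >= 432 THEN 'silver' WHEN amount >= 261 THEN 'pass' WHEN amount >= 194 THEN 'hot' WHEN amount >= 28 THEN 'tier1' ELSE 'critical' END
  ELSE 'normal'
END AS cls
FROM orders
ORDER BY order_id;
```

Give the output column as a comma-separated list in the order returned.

normal, silver, normal, pass, hot, normal, normal, normal, normal, tier1, normal, normal, normal, normal

order_id=60: status='processing' → outer ELSE → normal
order_id=61: status='cancelled' → inner[amount >= 432] → silver
order_id=62: status='returned' → outer ELSE → normal
order_id=63: status='cancelled' → inner[amount >= 261] → pass
order_id=64: status='cancelled' → inner[amount >= 194] → hot
order_id=65: status='returned' → outer ELSE → normal
order_id=66: status='returned' → outer ELSE → normal
order_id=67: status='processing' → outer ELSE → normal
order_id=68: status='pending' → outer ELSE → normal
order_id=69: status='cancelled' → inner[amount >= 28] → tier1
order_id=70: status='pending' → outer ELSE → normal
order_id=71: status='processing' → outer ELSE → normal
order_id=72: status='pending' → outer ELSE → normal
order_id=73: status='pending' → outer ELSE → normal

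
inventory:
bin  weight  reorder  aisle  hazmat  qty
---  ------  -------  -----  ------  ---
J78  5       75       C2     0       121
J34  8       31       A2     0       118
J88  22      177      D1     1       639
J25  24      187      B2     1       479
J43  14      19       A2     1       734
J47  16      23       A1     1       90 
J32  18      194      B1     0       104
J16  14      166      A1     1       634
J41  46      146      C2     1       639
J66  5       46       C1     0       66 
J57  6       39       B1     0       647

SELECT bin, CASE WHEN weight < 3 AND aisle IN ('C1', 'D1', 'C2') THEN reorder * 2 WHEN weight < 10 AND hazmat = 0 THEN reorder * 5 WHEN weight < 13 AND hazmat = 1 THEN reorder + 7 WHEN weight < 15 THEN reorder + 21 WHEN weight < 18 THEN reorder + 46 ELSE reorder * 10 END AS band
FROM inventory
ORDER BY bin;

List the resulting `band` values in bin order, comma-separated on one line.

187, 1870, 1940, 155, 1460, 40, 69, 195, 230, 375, 1770

bin=J16: weight < 15 → 187
bin=J25: ELSE → 1870
bin=J32: ELSE → 1940
bin=J34: weight < 10 AND hazmat = 0 → 155
bin=J41: ELSE → 1460
bin=J43: weight < 15 → 40
bin=J47: weight < 18 → 69
bin=J57: weight < 10 AND hazmat = 0 → 195
bin=J66: weight < 10 AND hazmat = 0 → 230
bin=J78: weight < 10 AND hazmat = 0 → 375
bin=J88: ELSE → 1770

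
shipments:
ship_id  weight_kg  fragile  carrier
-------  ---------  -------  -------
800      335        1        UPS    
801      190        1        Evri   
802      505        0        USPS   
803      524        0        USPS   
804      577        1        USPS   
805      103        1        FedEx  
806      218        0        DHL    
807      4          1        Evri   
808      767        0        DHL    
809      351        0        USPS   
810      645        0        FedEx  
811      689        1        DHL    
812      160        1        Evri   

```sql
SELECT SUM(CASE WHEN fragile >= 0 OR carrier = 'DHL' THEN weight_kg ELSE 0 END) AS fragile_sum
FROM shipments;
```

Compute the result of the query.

5068

ship_id=800: ✓ → 335
ship_id=801: ✓ → 190
ship_id=802: ✓ → 505
ship_id=803: ✓ → 524
ship_id=804: ✓ → 577
ship_id=805: ✓ → 103
ship_id=806: ✓ → 218
ship_id=807: ✓ → 4
ship_id=808: ✓ → 767
ship_id=809: ✓ → 351
ship_id=810: ✓ → 645
ship_id=811: ✓ → 689
ship_id=812: ✓ → 160
fragile_sum = 335 + 190 + 505 + 524 + 577 + 103 + 218 + 4 + 767 + 351 + 645 + 689 + 160 = 5068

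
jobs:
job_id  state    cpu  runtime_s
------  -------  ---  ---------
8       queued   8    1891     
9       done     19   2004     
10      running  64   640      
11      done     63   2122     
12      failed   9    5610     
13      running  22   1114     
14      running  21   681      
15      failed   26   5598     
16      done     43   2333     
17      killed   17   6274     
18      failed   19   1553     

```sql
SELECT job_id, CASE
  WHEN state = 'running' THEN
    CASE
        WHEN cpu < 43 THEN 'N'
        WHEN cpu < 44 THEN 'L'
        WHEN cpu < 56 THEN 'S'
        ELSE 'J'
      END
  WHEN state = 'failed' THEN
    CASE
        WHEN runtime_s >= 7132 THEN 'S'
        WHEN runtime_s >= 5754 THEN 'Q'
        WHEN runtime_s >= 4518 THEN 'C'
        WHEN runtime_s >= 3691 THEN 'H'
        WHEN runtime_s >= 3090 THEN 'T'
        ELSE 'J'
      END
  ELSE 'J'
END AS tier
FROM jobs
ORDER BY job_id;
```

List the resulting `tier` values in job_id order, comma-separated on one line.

job_id=8: state='queued' → outer ELSE → J
job_id=9: state='done' → outer ELSE → J
job_id=10: state='running' → inner[ELSE] → J
job_id=11: state='done' → outer ELSE → J
job_id=12: state='failed' → inner[runtime_s >= 4518] → C
job_id=13: state='running' → inner[cpu < 43] → N
job_id=14: state='running' → inner[cpu < 43] → N
job_id=15: state='failed' → inner[runtime_s >= 4518] → C
job_id=16: state='done' → outer ELSE → J
job_id=17: state='killed' → outer ELSE → J
job_id=18: state='failed' → inner[ELSE] → J

J, J, J, J, C, N, N, C, J, J, J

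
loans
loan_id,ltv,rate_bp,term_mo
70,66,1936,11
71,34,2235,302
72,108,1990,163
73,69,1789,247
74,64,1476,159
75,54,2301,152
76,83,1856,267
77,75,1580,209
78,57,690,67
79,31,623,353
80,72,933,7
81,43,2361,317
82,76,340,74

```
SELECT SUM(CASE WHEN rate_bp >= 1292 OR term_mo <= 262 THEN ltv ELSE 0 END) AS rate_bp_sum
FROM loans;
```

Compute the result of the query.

801

loan_id=70: ✓ → 66
loan_id=71: ✓ → 34
loan_id=72: ✓ → 108
loan_id=73: ✓ → 69
loan_id=74: ✓ → 64
loan_id=75: ✓ → 54
loan_id=76: ✓ → 83
loan_id=77: ✓ → 75
loan_id=78: ✓ → 57
loan_id=79: ✗
loan_id=80: ✓ → 72
loan_id=81: ✓ → 43
loan_id=82: ✓ → 76
rate_bp_sum = 66 + 34 + 108 + 69 + 64 + 54 + 83 + 75 + 57 + 72 + 43 + 76 = 801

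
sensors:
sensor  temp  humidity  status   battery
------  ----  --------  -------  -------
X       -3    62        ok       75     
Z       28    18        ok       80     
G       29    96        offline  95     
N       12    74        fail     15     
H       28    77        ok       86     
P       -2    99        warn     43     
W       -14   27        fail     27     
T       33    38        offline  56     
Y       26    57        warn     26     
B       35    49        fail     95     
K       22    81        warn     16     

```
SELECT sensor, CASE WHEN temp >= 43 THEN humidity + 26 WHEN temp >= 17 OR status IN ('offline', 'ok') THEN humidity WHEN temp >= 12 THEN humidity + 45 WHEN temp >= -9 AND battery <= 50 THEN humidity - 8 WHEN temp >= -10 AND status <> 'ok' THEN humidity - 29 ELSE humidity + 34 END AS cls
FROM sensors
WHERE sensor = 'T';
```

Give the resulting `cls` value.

38

sensor = T: temp=33, humidity=38, status=offline, battery=56.
temp >= 43 → false
temp >= 17 OR status IN ('offline', 'ok') → true → 38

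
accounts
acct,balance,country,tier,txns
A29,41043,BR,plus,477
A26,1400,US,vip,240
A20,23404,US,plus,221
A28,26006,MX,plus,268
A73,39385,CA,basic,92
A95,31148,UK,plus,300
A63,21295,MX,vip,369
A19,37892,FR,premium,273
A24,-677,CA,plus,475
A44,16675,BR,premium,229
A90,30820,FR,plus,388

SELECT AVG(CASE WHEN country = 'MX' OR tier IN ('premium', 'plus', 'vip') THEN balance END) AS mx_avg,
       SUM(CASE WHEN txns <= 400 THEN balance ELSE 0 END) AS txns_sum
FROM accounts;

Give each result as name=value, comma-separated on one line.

[mx_avg: country = 'MX' OR tier IN ('premium', 'plus', 'vip')]
acct=A29: ✓ → 41043
acct=A26: ✓ → 1400
acct=A20: ✓ → 23404
acct=A28: ✓ → 26006
acct=A73: ✗
acct=A95: ✓ → 31148
acct=A63: ✓ → 21295
acct=A19: ✓ → 37892
acct=A24: ✓ → -677
acct=A44: ✓ → 16675
acct=A90: ✓ → 30820
mx_avg = (41043 + 1400 + 23404 + 26006 + 31148 + 21295 + 37892 + -677 + 16675 + 30820) / 10 = 22900.6
—
[txns_sum: txns <= 400]
acct=A29: ✗
acct=A26: ✓ → 1400
acct=A20: ✓ → 23404
acct=A28: ✓ → 26006
acct=A73: ✓ → 39385
acct=A95: ✓ → 31148
acct=A63: ✓ → 21295
acct=A19: ✓ → 37892
acct=A24: ✗
acct=A44: ✓ → 16675
acct=A90: ✓ → 30820
txns_sum = 1400 + 23404 + 26006 + 39385 + 31148 + 21295 + 37892 + 16675 + 30820 = 228025

mx_avg=22900.6, txns_sum=228025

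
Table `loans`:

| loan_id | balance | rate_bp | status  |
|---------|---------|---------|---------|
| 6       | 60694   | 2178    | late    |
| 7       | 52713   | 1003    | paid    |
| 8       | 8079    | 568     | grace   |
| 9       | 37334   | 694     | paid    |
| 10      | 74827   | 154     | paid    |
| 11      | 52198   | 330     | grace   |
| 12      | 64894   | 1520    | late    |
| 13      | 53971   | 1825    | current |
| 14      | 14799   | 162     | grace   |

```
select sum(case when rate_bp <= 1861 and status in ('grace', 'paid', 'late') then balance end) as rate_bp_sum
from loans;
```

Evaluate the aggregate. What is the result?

304844

loan_id=6: ✗
loan_id=7: ✓ → 52713
loan_id=8: ✓ → 8079
loan_id=9: ✓ → 37334
loan_id=10: ✓ → 74827
loan_id=11: ✓ → 52198
loan_id=12: ✓ → 64894
loan_id=13: ✗
loan_id=14: ✓ → 14799
rate_bp_sum = 52713 + 8079 + 37334 + 74827 + 52198 + 64894 + 14799 = 304844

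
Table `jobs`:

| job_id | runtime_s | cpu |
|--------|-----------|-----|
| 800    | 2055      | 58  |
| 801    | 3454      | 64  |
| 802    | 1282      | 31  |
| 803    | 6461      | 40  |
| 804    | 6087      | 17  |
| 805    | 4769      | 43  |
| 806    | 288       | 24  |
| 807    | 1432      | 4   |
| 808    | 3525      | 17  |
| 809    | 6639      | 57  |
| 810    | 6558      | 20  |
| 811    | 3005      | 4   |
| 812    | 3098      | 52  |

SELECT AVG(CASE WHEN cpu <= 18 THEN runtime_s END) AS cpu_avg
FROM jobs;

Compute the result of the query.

job_id=800: ✗
job_id=801: ✗
job_id=802: ✗
job_id=803: ✗
job_id=804: ✓ → 6087
job_id=805: ✗
job_id=806: ✗
job_id=807: ✓ → 1432
job_id=808: ✓ → 3525
job_id=809: ✗
job_id=810: ✗
job_id=811: ✓ → 3005
job_id=812: ✗
cpu_avg = (6087 + 1432 + 3525 + 3005) / 4 = 3512.25

3512.25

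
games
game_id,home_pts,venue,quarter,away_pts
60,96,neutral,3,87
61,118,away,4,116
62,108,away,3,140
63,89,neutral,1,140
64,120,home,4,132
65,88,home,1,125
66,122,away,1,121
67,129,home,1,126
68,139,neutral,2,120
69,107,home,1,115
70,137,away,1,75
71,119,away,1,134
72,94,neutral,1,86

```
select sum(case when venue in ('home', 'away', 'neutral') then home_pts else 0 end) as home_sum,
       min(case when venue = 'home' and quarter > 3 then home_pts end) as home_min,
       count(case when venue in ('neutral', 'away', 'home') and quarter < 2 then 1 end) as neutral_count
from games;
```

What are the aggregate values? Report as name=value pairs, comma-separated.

[home_sum: venue in ('home', 'away', 'neutral')]
game_id=60: ✓ → 96
game_id=61: ✓ → 118
game_id=62: ✓ → 108
game_id=63: ✓ → 89
game_id=64: ✓ → 120
game_id=65: ✓ → 88
game_id=66: ✓ → 122
game_id=67: ✓ → 129
game_id=68: ✓ → 139
game_id=69: ✓ → 107
game_id=70: ✓ → 137
game_id=71: ✓ → 119
game_id=72: ✓ → 94
home_sum = 96 + 118 + 108 + 89 + 120 + 88 + 122 + 129 + 139 + 107 + 137 + 119 + 94 = 1466
—
[home_min: venue = 'home' and quarter > 3]
game_id=60: ✗
game_id=61: ✗
game_id=62: ✗
game_id=63: ✗
game_id=64: ✓ → 120
game_id=65: ✗
game_id=66: ✗
game_id=67: ✗
game_id=68: ✗
game_id=69: ✗
game_id=70: ✗
game_id=71: ✗
game_id=72: ✗
home_min = MIN(120) = 120
—
[neutral_count: venue in ('neutral', 'away', 'home') and quarter < 2]
game_id=60: ✗
game_id=61: ✗
game_id=62: ✗
game_id=63: ✓ → 1
game_id=64: ✗
game_id=65: ✓ → 1
game_id=66: ✓ → 1
game_id=67: ✓ → 1
game_id=68: ✗
game_id=69: ✓ → 1
game_id=70: ✓ → 1
game_id=71: ✓ → 1
game_id=72: ✓ → 1
neutral_count = COUNT(1, 1, 1, 1, 1, 1, 1, 1) = 8

home_sum=1466, home_min=120, neutral_count=8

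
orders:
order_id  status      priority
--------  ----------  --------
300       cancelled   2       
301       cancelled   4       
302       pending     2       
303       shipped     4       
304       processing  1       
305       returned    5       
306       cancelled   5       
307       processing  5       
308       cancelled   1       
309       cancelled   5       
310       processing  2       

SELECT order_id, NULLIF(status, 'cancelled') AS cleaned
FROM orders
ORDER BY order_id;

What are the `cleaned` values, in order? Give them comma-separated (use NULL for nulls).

order_id=300: status=cancelled vs cancelled: equal → NULL
order_id=301: status=cancelled vs cancelled: equal → NULL
order_id=302: status=pending vs cancelled: differ → pending
order_id=303: status=shipped vs cancelled: differ → shipped
order_id=304: status=processing vs cancelled: differ → processing
order_id=305: status=returned vs cancelled: differ → returned
order_id=306: status=cancelled vs cancelled: equal → NULL
order_id=307: status=processing vs cancelled: differ → processing
order_id=308: status=cancelled vs cancelled: equal → NULL
order_id=309: status=cancelled vs cancelled: equal → NULL
order_id=310: status=processing vs cancelled: differ → processing

NULL, NULL, pending, shipped, processing, returned, NULL, processing, NULL, NULL, processing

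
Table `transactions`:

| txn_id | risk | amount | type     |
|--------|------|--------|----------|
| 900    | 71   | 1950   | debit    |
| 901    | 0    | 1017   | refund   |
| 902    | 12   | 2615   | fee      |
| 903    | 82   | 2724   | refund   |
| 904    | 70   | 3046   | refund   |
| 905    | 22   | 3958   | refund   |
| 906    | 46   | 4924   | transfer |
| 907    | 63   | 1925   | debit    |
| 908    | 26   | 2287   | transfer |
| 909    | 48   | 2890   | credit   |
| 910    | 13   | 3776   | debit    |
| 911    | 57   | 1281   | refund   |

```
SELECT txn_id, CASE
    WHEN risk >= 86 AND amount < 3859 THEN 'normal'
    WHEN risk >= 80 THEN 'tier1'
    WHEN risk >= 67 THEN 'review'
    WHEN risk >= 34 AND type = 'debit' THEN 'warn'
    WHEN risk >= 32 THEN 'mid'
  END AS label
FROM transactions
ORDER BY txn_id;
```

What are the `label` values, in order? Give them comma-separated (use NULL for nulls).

txn_id=900: risk >= 67 → review
txn_id=901: (no match → NULL) → NULL
txn_id=902: (no match → NULL) → NULL
txn_id=903: risk >= 80 → tier1
txn_id=904: risk >= 67 → review
txn_id=905: (no match → NULL) → NULL
txn_id=906: risk >= 32 → mid
txn_id=907: risk >= 34 AND type = 'debit' → warn
txn_id=908: (no match → NULL) → NULL
txn_id=909: risk >= 32 → mid
txn_id=910: (no match → NULL) → NULL
txn_id=911: risk >= 32 → mid

review, NULL, NULL, tier1, review, NULL, mid, warn, NULL, mid, NULL, mid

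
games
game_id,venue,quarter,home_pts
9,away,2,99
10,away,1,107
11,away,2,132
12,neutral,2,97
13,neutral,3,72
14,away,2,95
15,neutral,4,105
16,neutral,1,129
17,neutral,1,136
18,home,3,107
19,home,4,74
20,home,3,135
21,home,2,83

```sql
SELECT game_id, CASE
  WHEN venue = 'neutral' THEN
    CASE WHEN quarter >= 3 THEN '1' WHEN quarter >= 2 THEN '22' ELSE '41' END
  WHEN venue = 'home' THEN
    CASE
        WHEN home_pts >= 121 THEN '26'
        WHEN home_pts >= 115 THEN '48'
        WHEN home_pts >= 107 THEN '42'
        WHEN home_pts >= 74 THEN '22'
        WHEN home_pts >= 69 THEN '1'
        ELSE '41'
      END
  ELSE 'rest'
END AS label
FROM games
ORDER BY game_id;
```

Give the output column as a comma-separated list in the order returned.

game_id=9: venue='away' → outer ELSE → rest
game_id=10: venue='away' → outer ELSE → rest
game_id=11: venue='away' → outer ELSE → rest
game_id=12: venue='neutral' → inner[quarter >= 2] → 22
game_id=13: venue='neutral' → inner[quarter >= 3] → 1
game_id=14: venue='away' → outer ELSE → rest
game_id=15: venue='neutral' → inner[quarter >= 3] → 1
game_id=16: venue='neutral' → inner[ELSE] → 41
game_id=17: venue='neutral' → inner[ELSE] → 41
game_id=18: venue='home' → inner[home_pts >= 107] → 42
game_id=19: venue='home' → inner[home_pts >= 74] → 22
game_id=20: venue='home' → inner[home_pts >= 121] → 26
game_id=21: venue='home' → inner[home_pts >= 74] → 22

rest, rest, rest, 22, 1, rest, 1, 41, 41, 42, 22, 26, 22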